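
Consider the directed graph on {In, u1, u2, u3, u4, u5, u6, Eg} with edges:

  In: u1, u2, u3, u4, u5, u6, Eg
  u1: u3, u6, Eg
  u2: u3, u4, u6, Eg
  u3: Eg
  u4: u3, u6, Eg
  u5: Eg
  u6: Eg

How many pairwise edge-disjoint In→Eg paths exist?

Assign every edge capacity 1; by Menger, the answer equals the max flow.
Path In→Eg (+1); total 1.
Path In→u1→Eg (+1); total 2.
Path In→u2→Eg (+1); total 3.
Path In→u3→Eg (+1); total 4.
Path In→u4→Eg (+1); total 5.
Path In→u5→Eg (+1); total 6.
Path In→u6→Eg (+1); total 7.
No residual In→Eg path; max flow = 7.
Certifying cut of size 7: {In→Eg, In→u1, In→u2, In→u3, In→u4, In→u5, In→u6}.

7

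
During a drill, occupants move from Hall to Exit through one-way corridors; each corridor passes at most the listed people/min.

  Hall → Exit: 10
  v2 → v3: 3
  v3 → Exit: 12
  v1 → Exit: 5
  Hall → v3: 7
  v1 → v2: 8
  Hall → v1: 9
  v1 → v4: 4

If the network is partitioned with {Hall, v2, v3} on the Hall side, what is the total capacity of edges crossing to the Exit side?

Edges leaving {Hall, v2, v3}: Hall→v1 (9), Hall→Exit (10), v3→Exit (12).
Cut capacity = 9 + 10 + 12 = 31.

31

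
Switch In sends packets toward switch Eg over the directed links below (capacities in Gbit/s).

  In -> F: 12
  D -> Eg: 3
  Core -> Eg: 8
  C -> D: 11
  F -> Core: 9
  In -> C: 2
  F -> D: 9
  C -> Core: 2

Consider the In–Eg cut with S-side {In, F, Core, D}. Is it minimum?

Given cut capacity: 2 + 8 + 3 = 13.
Augment In→C→Core→Eg: bottleneck 2, flow now 2.
Augment In→F→Core→Eg: bottleneck 6, flow now 8.
Augment In→F→D→Eg: bottleneck 3, flow now 11.
No augmenting path remains; maximum flow = 11.
In the residual graph, reachable from In: {In, C, F, Core, D}.
Min-cut edges: Core→Eg (8), D→Eg (3); capacity 8 + 3 = 11.
Cut capacity 13 exceeds the max flow 11, so it is not minimum.

No — its capacity is 13, but the minimum cut has capacity 11.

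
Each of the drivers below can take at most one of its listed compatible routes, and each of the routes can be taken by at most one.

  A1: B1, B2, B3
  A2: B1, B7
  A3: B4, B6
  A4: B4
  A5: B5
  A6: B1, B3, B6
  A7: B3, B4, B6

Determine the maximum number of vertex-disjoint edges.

7

Unit-capacity flow: source→left, listed edges, right→sink; max matching = max flow.
Augmenting path A1→B1 (+1); matched 1.
Augmenting path A2→B7 (+1); matched 2.
Augmenting path A3→B4 (+1); matched 3.
Augmenting path A5→B5 (+1); matched 4.
Augmenting path A6→B3 (+1); matched 5.
Augmenting path A7→B6 (+1); matched 6.
Augmenting path A4→B4→A3→B6→A7→B3→A6→B1→A1→B2 (+1); matched 7.
No augmenting path remains; maximum matching = 7.
König certificate: {A1, A2, A3, A4, A5, A6, A7} is a vertex cover of size 7 (every listed pair touches it), so no matching can be larger.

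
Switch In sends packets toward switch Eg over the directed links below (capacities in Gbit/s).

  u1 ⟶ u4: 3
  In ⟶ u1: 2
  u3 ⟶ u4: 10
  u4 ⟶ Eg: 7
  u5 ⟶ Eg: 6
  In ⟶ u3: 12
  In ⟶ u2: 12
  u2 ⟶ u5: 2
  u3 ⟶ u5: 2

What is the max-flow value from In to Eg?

Augment In→u1→u4→Eg: bottleneck 2, flow now 2.
Augment In→u2→u5→Eg: bottleneck 2, flow now 4.
Augment In→u3→u4→Eg: bottleneck 5, flow now 9.
Augment In→u3→u5→Eg: bottleneck 2, flow now 11.
No augmenting path remains; maximum flow = 11.
In the residual graph, reachable from In: {In, u1, u2, u3, u4}.
Min-cut edges: u2→u5 (2), u3→u5 (2), u4→Eg (7); capacity 2 + 2 + 7 = 11.
This cut is saturated, so no flow can exceed 11.

11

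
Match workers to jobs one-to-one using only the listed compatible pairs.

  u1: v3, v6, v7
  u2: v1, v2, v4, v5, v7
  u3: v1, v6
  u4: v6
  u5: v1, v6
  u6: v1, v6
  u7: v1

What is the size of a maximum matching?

4

Unit-capacity flow: source→left, listed edges, right→sink; max matching = max flow.
Augmenting path u1→v3 (+1); matched 1.
Augmenting path u2→v1 (+1); matched 2.
Augmenting path u3→v6 (+1); matched 3.
Augmenting path u5→v1→u2→v2 (+1); matched 4.
No augmenting path remains; maximum matching = 4.
König certificate: {u1, u2, v1, v6} is a vertex cover of size 4 (every listed pair touches it), so no matching can be larger.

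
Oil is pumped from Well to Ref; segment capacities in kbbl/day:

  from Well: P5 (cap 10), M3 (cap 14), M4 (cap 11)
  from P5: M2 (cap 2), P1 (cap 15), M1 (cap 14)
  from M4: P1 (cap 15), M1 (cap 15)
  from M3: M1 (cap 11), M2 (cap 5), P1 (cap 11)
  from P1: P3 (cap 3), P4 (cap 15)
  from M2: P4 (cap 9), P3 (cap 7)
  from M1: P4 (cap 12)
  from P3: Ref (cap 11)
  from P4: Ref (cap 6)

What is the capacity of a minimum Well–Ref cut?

16

Augment Well→P5→P1→P3→Ref: bottleneck 3, flow now 3.
Augment Well→P5→P1→P4→Ref: bottleneck 6, flow now 9.
Augment Well→P5→M2→P3→Ref: bottleneck 1, flow now 10.
Augment Well→M3→M2→P3→Ref: bottleneck 5, flow now 15.
Augment Well→M4→P1→P5→M2→P3→Ref: bottleneck 1, flow now 16. (uses reverse residual edge)
No augmenting path remains; maximum flow = 16.
By max-flow min-cut, the minimum cut capacity equals the max flow.
In the residual graph, reachable from Well: {Well, P5, M4, M3, P1, M1, P4}.
Min-cut edges: P5→M2 (2), M3→M2 (5), P1→P3 (3), P4→Ref (6); capacity 2 + 5 + 3 + 6 = 16.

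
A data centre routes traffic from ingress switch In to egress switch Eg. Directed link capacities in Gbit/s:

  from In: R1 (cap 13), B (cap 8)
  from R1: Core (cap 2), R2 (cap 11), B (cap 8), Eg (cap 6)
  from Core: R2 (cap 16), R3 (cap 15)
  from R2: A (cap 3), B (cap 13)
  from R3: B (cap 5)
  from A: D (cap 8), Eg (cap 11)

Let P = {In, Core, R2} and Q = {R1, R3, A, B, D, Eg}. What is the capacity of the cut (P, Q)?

52

Edges leaving {In, Core, R2}: In→R1 (13), In→B (8), Core→R3 (15), R2→A (3), R2→B (13).
Cut capacity = 13 + 8 + 15 + 3 + 13 = 52.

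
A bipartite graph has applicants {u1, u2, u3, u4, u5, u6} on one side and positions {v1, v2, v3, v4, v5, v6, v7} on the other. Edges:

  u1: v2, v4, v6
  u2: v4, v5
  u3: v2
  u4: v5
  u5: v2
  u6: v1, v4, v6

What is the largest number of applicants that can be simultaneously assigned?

Unit-capacity flow: source→left, listed edges, right→sink; max matching = max flow.
Augmenting path u1→v2 (+1); matched 1.
Augmenting path u2→v4 (+1); matched 2.
Augmenting path u4→v5 (+1); matched 3.
Augmenting path u6→v1 (+1); matched 4.
Augmenting path u3→v2→u1→v6 (+1); matched 5.
No augmenting path remains; maximum matching = 5.
König certificate: {u1, u2, u4, u6, v2} is a vertex cover of size 5 (every listed pair touches it), so no matching can be larger.

5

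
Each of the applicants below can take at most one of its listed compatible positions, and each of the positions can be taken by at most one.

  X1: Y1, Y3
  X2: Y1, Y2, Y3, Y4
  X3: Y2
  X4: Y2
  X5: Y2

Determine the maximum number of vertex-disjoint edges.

3

Unit-capacity flow: source→left, listed edges, right→sink; max matching = max flow.
Augmenting path X1→Y1 (+1); matched 1.
Augmenting path X2→Y2 (+1); matched 2.
Augmenting path X3→Y2→X2→Y3 (+1); matched 3.
No augmenting path remains; maximum matching = 3.
König certificate: {X1, X2, Y2} is a vertex cover of size 3 (every listed pair touches it), so no matching can be larger.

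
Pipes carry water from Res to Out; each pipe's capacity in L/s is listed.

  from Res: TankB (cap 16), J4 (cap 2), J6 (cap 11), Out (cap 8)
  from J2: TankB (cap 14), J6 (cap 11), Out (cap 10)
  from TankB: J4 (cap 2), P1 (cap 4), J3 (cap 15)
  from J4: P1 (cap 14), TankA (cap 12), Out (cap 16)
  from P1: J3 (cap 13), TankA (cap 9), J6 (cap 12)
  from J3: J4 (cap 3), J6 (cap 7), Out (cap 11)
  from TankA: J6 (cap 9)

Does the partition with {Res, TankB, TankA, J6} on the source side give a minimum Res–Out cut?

Given cut capacity: 2 + 8 + 2 + 4 + 15 = 31.
Augment Res→Out: bottleneck 8, flow now 8.
Augment Res→J4→Out: bottleneck 2, flow now 10.
Augment Res→TankB→J4→Out: bottleneck 2, flow now 12.
Augment Res→TankB→J3→Out: bottleneck 11, flow now 23.
Augment Res→TankB→J3→J4→Out: bottleneck 3, flow now 26.
No augmenting path remains; maximum flow = 26.
In the residual graph, reachable from Res: {Res, J6}.
Min-cut edges: Res→TankB (16), Res→J4 (2), Res→Out (8); capacity 16 + 2 + 8 = 26.
Cut capacity 31 exceeds the max flow 26, so it is not minimum.

No — its capacity is 31, but the minimum cut has capacity 26.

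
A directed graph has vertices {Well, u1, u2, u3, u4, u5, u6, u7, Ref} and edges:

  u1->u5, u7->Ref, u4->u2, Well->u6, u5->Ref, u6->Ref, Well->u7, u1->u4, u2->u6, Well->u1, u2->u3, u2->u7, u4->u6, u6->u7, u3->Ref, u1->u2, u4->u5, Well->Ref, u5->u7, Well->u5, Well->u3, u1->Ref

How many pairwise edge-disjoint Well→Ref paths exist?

6

Assign every edge capacity 1; by Menger, the answer equals the max flow.
Path Well→Ref (+1); total 1.
Path Well→u1→Ref (+1); total 2.
Path Well→u3→Ref (+1); total 3.
Path Well→u5→Ref (+1); total 4.
Path Well→u6→Ref (+1); total 5.
Path Well→u7→Ref (+1); total 6.
No residual Well→Ref path; max flow = 6.
Certifying cut of size 6: {Well→Ref, Well→u1, Well→u3, Well→u5, Well→u6, Well→u7}.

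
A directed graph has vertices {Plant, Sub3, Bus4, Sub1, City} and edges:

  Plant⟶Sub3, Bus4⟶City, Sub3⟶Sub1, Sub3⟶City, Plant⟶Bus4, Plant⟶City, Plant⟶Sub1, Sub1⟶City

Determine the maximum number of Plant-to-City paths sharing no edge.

Assign every edge capacity 1; by Menger, the answer equals the max flow.
Path Plant→City (+1); total 1.
Path Plant→Sub3→City (+1); total 2.
Path Plant→Bus4→City (+1); total 3.
Path Plant→Sub1→City (+1); total 4.
No residual Plant→City path; max flow = 4.
Certifying cut of size 4: {Plant→Bus4, Plant→City, Plant→Sub1, Plant→Sub3}.

4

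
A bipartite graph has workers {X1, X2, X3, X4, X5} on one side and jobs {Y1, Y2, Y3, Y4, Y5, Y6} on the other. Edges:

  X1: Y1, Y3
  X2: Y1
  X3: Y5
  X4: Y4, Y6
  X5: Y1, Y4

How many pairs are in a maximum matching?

Unit-capacity flow: source→left, listed edges, right→sink; max matching = max flow.
Augmenting path X1→Y1 (+1); matched 1.
Augmenting path X3→Y5 (+1); matched 2.
Augmenting path X4→Y4 (+1); matched 3.
Augmenting path X2→Y1→X1→Y3 (+1); matched 4.
Augmenting path X5→Y4→X4→Y6 (+1); matched 5.
No augmenting path remains; maximum matching = 5.
König certificate: {X1, X2, X3, X4, X5} is a vertex cover of size 5 (every listed pair touches it), so no matching can be larger.

5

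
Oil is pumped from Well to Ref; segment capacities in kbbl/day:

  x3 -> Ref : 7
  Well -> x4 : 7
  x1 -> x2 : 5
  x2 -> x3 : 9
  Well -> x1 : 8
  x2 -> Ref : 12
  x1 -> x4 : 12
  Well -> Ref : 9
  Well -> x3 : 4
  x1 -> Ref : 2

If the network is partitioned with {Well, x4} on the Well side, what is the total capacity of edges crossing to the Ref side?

21

Edges leaving {Well, x4}: Well→x1 (8), Well→x3 (4), Well→Ref (9).
Cut capacity = 8 + 4 + 9 = 21.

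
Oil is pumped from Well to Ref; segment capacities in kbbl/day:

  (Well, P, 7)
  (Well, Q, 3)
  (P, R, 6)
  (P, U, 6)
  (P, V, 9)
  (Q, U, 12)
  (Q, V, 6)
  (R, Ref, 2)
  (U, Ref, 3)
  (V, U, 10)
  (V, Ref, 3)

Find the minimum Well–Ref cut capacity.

Augment Well→P→R→Ref: bottleneck 2, flow now 2.
Augment Well→P→U→Ref: bottleneck 3, flow now 5.
Augment Well→P→V→Ref: bottleneck 2, flow now 7.
Augment Well→Q→V→Ref: bottleneck 1, flow now 8.
No augmenting path remains; maximum flow = 8.
By max-flow min-cut, the minimum cut capacity equals the max flow.
In the residual graph, reachable from Well: {Well, P, Q, R, U, V}.
Min-cut edges: R→Ref (2), U→Ref (3), V→Ref (3); capacity 2 + 3 + 3 = 8.

8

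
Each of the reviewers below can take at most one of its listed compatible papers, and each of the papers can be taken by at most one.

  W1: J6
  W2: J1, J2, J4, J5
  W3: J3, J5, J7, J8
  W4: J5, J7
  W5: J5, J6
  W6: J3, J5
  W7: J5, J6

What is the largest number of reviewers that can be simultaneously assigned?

Unit-capacity flow: source→left, listed edges, right→sink; max matching = max flow.
Augmenting path W1→J6 (+1); matched 1.
Augmenting path W2→J1 (+1); matched 2.
Augmenting path W3→J3 (+1); matched 3.
Augmenting path W4→J5 (+1); matched 4.
Augmenting path W5→J5→W4→J7 (+1); matched 5.
Augmenting path W6→J3→W3→J8 (+1); matched 6.
No augmenting path remains; maximum matching = 6.
König certificate: {W2, W3, W4, W6, J5, J6} is a vertex cover of size 6 (every listed pair touches it), so no matching can be larger.

6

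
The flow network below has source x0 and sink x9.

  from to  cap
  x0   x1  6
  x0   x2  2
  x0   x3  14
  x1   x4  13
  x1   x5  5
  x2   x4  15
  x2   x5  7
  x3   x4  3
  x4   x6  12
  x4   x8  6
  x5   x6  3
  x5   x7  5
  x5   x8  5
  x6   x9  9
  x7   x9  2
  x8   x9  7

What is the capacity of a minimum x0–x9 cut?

11

Augment x0→x1→x4→x6→x9: bottleneck 6, flow now 6.
Augment x0→x2→x4→x6→x9: bottleneck 2, flow now 8.
Augment x0→x3→x4→x6→x9: bottleneck 1, flow now 9.
Augment x0→x3→x4→x8→x9: bottleneck 2, flow now 11.
No augmenting path remains; maximum flow = 11.
By max-flow min-cut, the minimum cut capacity equals the max flow.
In the residual graph, reachable from x0: {x0, x3}.
Min-cut edges: x0→x1 (6), x0→x2 (2), x3→x4 (3); capacity 6 + 2 + 3 = 11.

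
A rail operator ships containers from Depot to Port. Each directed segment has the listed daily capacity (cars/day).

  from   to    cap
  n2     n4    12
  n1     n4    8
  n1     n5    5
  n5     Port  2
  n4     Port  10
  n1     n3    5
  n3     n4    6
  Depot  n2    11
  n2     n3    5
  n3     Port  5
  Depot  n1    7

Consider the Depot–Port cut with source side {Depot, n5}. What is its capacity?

20

Edges leaving {Depot, n5}: Depot→n1 (7), Depot→n2 (11), n5→Port (2).
Cut capacity = 7 + 11 + 2 = 20.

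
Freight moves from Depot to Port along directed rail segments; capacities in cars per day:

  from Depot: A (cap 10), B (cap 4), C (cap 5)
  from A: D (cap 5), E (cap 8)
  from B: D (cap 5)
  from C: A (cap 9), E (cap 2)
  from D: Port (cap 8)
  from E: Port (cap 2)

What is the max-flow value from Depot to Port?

10

Augment Depot→A→D→Port: bottleneck 5, flow now 5.
Augment Depot→A→E→Port: bottleneck 2, flow now 7.
Augment Depot→B→D→Port: bottleneck 3, flow now 10.
No augmenting path remains; maximum flow = 10.
In the residual graph, reachable from Depot: {Depot, A, B, C, D, E}.
Min-cut edges: D→Port (8), E→Port (2); capacity 8 + 2 = 10.
This cut is saturated, so no flow can exceed 10.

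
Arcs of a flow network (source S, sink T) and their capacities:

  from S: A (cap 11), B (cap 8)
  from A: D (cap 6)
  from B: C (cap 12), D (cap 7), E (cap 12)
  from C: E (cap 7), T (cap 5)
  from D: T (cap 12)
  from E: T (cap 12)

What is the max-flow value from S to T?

Augment S→A→D→T: bottleneck 6, flow now 6.
Augment S→B→C→T: bottleneck 5, flow now 11.
Augment S→B→D→T: bottleneck 3, flow now 14.
No augmenting path remains; maximum flow = 14.
In the residual graph, reachable from S: {S, A}.
Min-cut edges: S→B (8), A→D (6); capacity 8 + 6 = 14.
This cut is saturated, so no flow can exceed 14.

14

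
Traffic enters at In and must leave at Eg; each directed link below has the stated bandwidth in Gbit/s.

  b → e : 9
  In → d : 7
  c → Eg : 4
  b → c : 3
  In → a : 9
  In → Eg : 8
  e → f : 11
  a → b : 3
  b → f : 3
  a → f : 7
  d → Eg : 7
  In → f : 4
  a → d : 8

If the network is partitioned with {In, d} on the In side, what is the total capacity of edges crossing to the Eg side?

28

Edges leaving {In, d}: In→a (9), In→f (4), In→Eg (8), d→Eg (7).
Cut capacity = 9 + 4 + 8 + 7 = 28.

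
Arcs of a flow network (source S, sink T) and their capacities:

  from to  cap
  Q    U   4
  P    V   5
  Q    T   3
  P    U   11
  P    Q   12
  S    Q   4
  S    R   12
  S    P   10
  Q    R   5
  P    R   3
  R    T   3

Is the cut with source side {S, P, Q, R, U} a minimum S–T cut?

No — its capacity is 11, but the minimum cut has capacity 6.

Given cut capacity: 5 + 3 + 3 = 11.
Augment S→Q→T: bottleneck 3, flow now 3.
Augment S→R→T: bottleneck 3, flow now 6.
No augmenting path remains; maximum flow = 6.
In the residual graph, reachable from S: {S, P, Q, R, U, V}.
Min-cut edges: Q→T (3), R→T (3); capacity 3 + 3 = 6.
Cut capacity 11 exceeds the max flow 6, so it is not minimum.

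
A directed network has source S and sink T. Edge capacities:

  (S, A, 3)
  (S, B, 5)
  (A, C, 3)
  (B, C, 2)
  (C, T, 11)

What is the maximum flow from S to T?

Augment S→A→C→T: bottleneck 3, flow now 3.
Augment S→B→C→T: bottleneck 2, flow now 5.
No augmenting path remains; maximum flow = 5.
In the residual graph, reachable from S: {S, B}.
Min-cut edges: S→A (3), B→C (2); capacity 3 + 2 = 5.
This cut is saturated, so no flow can exceed 5.

5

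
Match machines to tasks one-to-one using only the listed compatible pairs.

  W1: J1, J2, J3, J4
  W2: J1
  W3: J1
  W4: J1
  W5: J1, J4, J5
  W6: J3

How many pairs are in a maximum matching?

Unit-capacity flow: source→left, listed edges, right→sink; max matching = max flow.
Augmenting path W1→J1 (+1); matched 1.
Augmenting path W5→J4 (+1); matched 2.
Augmenting path W6→J3 (+1); matched 3.
Augmenting path W2→J1→W1→J2 (+1); matched 4.
No augmenting path remains; maximum matching = 4.
König certificate: {W1, W5, W6, J1} is a vertex cover of size 4 (every listed pair touches it), so no matching can be larger.

4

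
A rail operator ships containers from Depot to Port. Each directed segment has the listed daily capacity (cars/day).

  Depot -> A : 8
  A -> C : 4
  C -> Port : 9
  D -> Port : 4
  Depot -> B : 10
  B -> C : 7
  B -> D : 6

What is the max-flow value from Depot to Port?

13

Augment Depot→A→C→Port: bottleneck 4, flow now 4.
Augment Depot→B→C→Port: bottleneck 5, flow now 9.
Augment Depot→B→D→Port: bottleneck 4, flow now 13.
No augmenting path remains; maximum flow = 13.
In the residual graph, reachable from Depot: {Depot, A, B, C, D}.
Min-cut edges: C→Port (9), D→Port (4); capacity 9 + 4 = 13.
This cut is saturated, so no flow can exceed 13.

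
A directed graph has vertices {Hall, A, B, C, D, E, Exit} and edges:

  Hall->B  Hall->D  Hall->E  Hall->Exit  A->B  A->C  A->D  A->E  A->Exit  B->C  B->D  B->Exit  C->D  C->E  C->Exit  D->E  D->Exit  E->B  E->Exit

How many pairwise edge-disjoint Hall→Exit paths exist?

Assign every edge capacity 1; by Menger, the answer equals the max flow.
Path Hall→Exit (+1); total 1.
Path Hall→B→Exit (+1); total 2.
Path Hall→D→Exit (+1); total 3.
Path Hall→E→Exit (+1); total 4.
No residual Hall→Exit path; max flow = 4.
Certifying cut of size 4: {Hall→B, Hall→D, Hall→E, Hall→Exit}.

4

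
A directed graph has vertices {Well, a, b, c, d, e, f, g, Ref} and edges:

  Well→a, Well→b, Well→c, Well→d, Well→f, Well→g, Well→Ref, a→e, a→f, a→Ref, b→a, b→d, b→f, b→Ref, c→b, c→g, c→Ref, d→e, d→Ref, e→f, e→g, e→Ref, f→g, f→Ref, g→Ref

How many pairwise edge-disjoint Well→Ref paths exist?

Assign every edge capacity 1; by Menger, the answer equals the max flow.
Path Well→Ref (+1); total 1.
Path Well→a→Ref (+1); total 2.
Path Well→b→Ref (+1); total 3.
Path Well→c→Ref (+1); total 4.
Path Well→d→Ref (+1); total 5.
Path Well→f→Ref (+1); total 6.
Path Well→g→Ref (+1); total 7.
No residual Well→Ref path; max flow = 7.
Certifying cut of size 7: {Well→Ref, Well→a, Well→b, Well→c, Well→d, Well→f, Well→g}.

7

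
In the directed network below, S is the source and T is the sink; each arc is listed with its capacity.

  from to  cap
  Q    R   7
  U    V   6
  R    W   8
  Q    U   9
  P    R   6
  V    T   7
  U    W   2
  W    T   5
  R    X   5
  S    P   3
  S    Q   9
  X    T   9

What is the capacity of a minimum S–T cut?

12

Augment S→P→R→W→T: bottleneck 3, flow now 3.
Augment S→Q→R→W→T: bottleneck 2, flow now 5.
Augment S→Q→R→X→T: bottleneck 5, flow now 10.
Augment S→Q→U→V→T: bottleneck 2, flow now 12.
No augmenting path remains; maximum flow = 12.
By max-flow min-cut, the minimum cut capacity equals the max flow.
In the residual graph, reachable from S: {S}.
Min-cut edges: S→P (3), S→Q (9); capacity 3 + 9 = 12.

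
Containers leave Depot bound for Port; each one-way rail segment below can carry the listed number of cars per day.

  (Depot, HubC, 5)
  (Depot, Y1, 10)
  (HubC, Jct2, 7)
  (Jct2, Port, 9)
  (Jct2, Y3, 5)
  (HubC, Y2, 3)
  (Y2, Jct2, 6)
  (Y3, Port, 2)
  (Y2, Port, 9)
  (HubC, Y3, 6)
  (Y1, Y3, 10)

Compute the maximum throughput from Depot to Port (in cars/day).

7

Augment Depot→Y1→Y3→Port: bottleneck 2, flow now 2.
Augment Depot→HubC→Y2→Port: bottleneck 3, flow now 5.
Augment Depot→HubC→Jct2→Port: bottleneck 2, flow now 7.
No augmenting path remains; maximum flow = 7.
In the residual graph, reachable from Depot: {Depot, Y1, Y3}.
Min-cut edges: Depot→HubC (5), Y3→Port (2); capacity 5 + 2 = 7.
This cut is saturated, so no flow can exceed 7.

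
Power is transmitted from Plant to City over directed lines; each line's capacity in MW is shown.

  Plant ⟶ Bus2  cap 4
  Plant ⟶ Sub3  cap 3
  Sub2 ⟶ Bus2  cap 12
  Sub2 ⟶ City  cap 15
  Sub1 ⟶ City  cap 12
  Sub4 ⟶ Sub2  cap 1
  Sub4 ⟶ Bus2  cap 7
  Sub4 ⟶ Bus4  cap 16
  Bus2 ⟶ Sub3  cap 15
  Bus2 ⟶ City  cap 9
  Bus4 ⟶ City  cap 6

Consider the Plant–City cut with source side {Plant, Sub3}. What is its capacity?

Edges leaving {Plant, Sub3}: Plant→Bus2 (4).
Cut capacity = 4 = 4.

4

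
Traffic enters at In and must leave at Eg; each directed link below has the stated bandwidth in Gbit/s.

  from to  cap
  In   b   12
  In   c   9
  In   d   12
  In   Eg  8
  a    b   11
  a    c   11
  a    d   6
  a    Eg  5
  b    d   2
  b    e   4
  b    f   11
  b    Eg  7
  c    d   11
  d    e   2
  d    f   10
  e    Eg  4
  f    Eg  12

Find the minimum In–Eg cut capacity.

31

Augment In→Eg: bottleneck 8, flow now 8.
Augment In→b→Eg: bottleneck 7, flow now 15.
Augment In→b→e→Eg: bottleneck 4, flow now 19.
Augment In→b→f→Eg: bottleneck 1, flow now 20.
Augment In→d→f→Eg: bottleneck 10, flow now 30.
Augment In→d→e→b→f→Eg: bottleneck 1, flow now 31. (uses reverse residual edge)
No augmenting path remains; maximum flow = 31.
By max-flow min-cut, the minimum cut capacity equals the max flow.
In the residual graph, reachable from In: {In, b, c, d, e, f}.
Min-cut edges: In→Eg (8), b→Eg (7), e→Eg (4), f→Eg (12); capacity 8 + 7 + 4 + 12 = 31.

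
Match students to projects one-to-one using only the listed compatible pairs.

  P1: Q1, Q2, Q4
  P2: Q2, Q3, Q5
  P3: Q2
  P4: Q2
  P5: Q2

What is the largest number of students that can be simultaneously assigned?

3

Unit-capacity flow: source→left, listed edges, right→sink; max matching = max flow.
Augmenting path P1→Q1 (+1); matched 1.
Augmenting path P2→Q2 (+1); matched 2.
Augmenting path P3→Q2→P2→Q3 (+1); matched 3.
No augmenting path remains; maximum matching = 3.
König certificate: {P1, P2, Q2} is a vertex cover of size 3 (every listed pair touches it), so no matching can be larger.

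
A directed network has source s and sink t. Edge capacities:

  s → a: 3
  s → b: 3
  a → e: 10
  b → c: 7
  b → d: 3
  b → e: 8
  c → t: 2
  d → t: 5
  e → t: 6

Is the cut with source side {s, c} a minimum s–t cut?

No — its capacity is 8, but the minimum cut has capacity 6.

Given cut capacity: 3 + 3 + 2 = 8.
Augment s→a→e→t: bottleneck 3, flow now 3.
Augment s→b→c→t: bottleneck 2, flow now 5.
Augment s→b→d→t: bottleneck 1, flow now 6.
No augmenting path remains; maximum flow = 6.
In the residual graph, reachable from s: {s}.
Min-cut edges: s→a (3), s→b (3); capacity 3 + 3 = 6.
Cut capacity 8 exceeds the max flow 6, so it is not minimum.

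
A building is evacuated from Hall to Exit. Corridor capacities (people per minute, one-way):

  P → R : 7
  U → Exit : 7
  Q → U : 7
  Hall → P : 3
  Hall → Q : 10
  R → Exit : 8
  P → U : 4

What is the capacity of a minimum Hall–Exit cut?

Augment Hall→P→R→Exit: bottleneck 3, flow now 3.
Augment Hall→Q→U→Exit: bottleneck 7, flow now 10.
No augmenting path remains; maximum flow = 10.
By max-flow min-cut, the minimum cut capacity equals the max flow.
In the residual graph, reachable from Hall: {Hall, Q}.
Min-cut edges: Hall→P (3), Q→U (7); capacity 3 + 7 = 10.

10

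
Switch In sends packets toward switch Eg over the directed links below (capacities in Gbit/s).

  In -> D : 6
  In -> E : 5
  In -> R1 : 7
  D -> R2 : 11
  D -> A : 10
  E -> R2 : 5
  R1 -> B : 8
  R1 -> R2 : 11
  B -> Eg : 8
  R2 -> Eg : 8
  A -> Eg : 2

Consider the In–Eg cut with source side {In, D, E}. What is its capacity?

Edges leaving {In, D, E}: In→R1 (7), D→R2 (11), D→A (10), E→R2 (5).
Cut capacity = 7 + 11 + 10 + 5 = 33.

33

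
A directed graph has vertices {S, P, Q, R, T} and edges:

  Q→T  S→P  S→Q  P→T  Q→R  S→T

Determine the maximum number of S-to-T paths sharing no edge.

Assign every edge capacity 1; by Menger, the answer equals the max flow.
Path S→T (+1); total 1.
Path S→P→T (+1); total 2.
Path S→Q→T (+1); total 3.
No residual S→T path; max flow = 3.
Certifying cut of size 3: {S→P, S→Q, S→T}.

3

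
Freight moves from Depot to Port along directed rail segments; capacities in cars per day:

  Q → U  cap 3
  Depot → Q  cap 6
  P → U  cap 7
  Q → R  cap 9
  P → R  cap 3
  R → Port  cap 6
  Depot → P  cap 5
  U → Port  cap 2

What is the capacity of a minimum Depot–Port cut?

Augment Depot→P→R→Port: bottleneck 3, flow now 3.
Augment Depot→P→U→Port: bottleneck 2, flow now 5.
Augment Depot→Q→R→Port: bottleneck 3, flow now 8.
No augmenting path remains; maximum flow = 8.
By max-flow min-cut, the minimum cut capacity equals the max flow.
In the residual graph, reachable from Depot: {Depot, P, Q, R, U}.
Min-cut edges: R→Port (6), U→Port (2); capacity 6 + 2 = 8.

8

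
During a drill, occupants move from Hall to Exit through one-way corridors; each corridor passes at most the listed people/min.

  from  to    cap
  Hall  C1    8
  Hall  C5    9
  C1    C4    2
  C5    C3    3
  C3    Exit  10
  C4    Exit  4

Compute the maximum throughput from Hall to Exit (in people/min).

5

Augment Hall→C1→C4→Exit: bottleneck 2, flow now 2.
Augment Hall→C5→C3→Exit: bottleneck 3, flow now 5.
No augmenting path remains; maximum flow = 5.
In the residual graph, reachable from Hall: {Hall, C1, C5}.
Min-cut edges: C1→C4 (2), C5→C3 (3); capacity 2 + 3 = 5.
This cut is saturated, so no flow can exceed 5.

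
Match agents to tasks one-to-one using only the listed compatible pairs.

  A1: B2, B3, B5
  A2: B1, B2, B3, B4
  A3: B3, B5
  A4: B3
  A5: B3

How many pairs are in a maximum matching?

Unit-capacity flow: source→left, listed edges, right→sink; max matching = max flow.
Augmenting path A1→B2 (+1); matched 1.
Augmenting path A2→B1 (+1); matched 2.
Augmenting path A3→B3 (+1); matched 3.
Augmenting path A4→B3→A3→B5 (+1); matched 4.
No augmenting path remains; maximum matching = 4.
König certificate: {A1, A2, A3, B3} is a vertex cover of size 4 (every listed pair touches it), so no matching can be larger.

4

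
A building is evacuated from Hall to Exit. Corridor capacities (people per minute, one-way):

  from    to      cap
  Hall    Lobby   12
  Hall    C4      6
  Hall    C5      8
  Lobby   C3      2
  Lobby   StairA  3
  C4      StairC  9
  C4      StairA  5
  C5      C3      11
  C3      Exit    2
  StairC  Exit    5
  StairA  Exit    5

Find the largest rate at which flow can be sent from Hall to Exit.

Augment Hall→Lobby→C3→Exit: bottleneck 2, flow now 2.
Augment Hall→Lobby→StairA→Exit: bottleneck 3, flow now 5.
Augment Hall→C4→StairC→Exit: bottleneck 5, flow now 10.
Augment Hall→C4→StairA→Exit: bottleneck 1, flow now 11.
No augmenting path remains; maximum flow = 11.
In the residual graph, reachable from Hall: {Hall, Lobby, C5, C3}.
Min-cut edges: Hall→C4 (6), Lobby→StairA (3), C3→Exit (2); capacity 6 + 3 + 2 = 11.
This cut is saturated, so no flow can exceed 11.

11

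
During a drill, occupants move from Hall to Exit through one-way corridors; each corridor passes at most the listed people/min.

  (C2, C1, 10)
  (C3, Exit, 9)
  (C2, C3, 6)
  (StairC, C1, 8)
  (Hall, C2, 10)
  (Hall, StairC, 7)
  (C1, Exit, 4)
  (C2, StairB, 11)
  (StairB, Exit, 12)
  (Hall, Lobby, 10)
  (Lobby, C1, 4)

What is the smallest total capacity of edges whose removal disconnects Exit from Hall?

14

Augment Hall→C2→C3→Exit: bottleneck 6, flow now 6.
Augment Hall→C2→C1→Exit: bottleneck 4, flow now 10.
Augment Hall→Lobby→C1→C2→StairB→Exit: bottleneck 4, flow now 14. (uses reverse residual edge)
No augmenting path remains; maximum flow = 14.
By max-flow min-cut, the minimum cut capacity equals the max flow.
In the residual graph, reachable from Hall: {Hall, Lobby, StairC, C1}.
Min-cut edges: Hall→C2 (10), C1→Exit (4); capacity 10 + 4 = 14.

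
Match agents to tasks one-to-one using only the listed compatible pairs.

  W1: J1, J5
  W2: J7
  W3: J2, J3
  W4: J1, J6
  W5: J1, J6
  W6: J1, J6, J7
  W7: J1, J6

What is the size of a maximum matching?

Unit-capacity flow: source→left, listed edges, right→sink; max matching = max flow.
Augmenting path W1→J1 (+1); matched 1.
Augmenting path W2→J7 (+1); matched 2.
Augmenting path W3→J2 (+1); matched 3.
Augmenting path W4→J6 (+1); matched 4.
Augmenting path W5→J1→W1→J5 (+1); matched 5.
No augmenting path remains; maximum matching = 5.
König certificate: {W1, W3, J1, J6, J7} is a vertex cover of size 5 (every listed pair touches it), so no matching can be larger.

5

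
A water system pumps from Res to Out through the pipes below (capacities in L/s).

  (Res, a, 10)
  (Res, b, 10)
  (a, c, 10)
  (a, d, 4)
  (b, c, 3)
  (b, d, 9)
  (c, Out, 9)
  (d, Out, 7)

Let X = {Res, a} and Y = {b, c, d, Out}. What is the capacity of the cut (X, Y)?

Edges leaving {Res, a}: Res→b (10), a→c (10), a→d (4).
Cut capacity = 10 + 10 + 4 = 24.

24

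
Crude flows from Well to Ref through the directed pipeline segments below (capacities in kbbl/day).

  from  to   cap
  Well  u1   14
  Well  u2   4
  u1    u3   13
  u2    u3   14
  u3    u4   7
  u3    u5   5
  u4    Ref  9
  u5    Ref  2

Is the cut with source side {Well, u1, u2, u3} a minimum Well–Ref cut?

Given cut capacity: 7 + 5 = 12.
Augment Well→u1→u3→u4→Ref: bottleneck 7, flow now 7.
Augment Well→u1→u3→u5→Ref: bottleneck 2, flow now 9.
No augmenting path remains; maximum flow = 9.
In the residual graph, reachable from Well: {Well, u1, u2, u3, u5}.
Min-cut edges: u3→u4 (7), u5→Ref (2); capacity 7 + 2 = 9.
Cut capacity 12 exceeds the max flow 9, so it is not minimum.

No — its capacity is 12, but the minimum cut has capacity 9.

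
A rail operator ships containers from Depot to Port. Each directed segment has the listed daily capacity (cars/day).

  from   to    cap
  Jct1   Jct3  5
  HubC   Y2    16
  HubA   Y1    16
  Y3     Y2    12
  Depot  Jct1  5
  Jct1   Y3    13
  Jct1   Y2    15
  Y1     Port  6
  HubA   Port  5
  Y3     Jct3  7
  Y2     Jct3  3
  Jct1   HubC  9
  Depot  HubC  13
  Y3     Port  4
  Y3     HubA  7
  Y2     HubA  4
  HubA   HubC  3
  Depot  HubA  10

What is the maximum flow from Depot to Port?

Augment Depot→HubA→Port: bottleneck 5, flow now 5.
Augment Depot→Jct1→Y3→Port: bottleneck 4, flow now 9.
Augment Depot→HubA→Y1→Port: bottleneck 5, flow now 14.
Augment Depot→Jct1→Y3→HubA→Y1→Port: bottleneck 1, flow now 15.
No augmenting path remains; maximum flow = 15.
In the residual graph, reachable from Depot: {Depot, Jct1, Y3, HubA, Y1, HubC, Y2, Jct3}.
Min-cut edges: Y3→Port (4), HubA→Port (5), Y1→Port (6); capacity 4 + 5 + 6 = 15.
This cut is saturated, so no flow can exceed 15.

15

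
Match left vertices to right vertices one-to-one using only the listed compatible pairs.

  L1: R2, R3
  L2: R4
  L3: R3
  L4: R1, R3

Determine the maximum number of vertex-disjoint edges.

Unit-capacity flow: source→left, listed edges, right→sink; max matching = max flow.
Augmenting path L1→R2 (+1); matched 1.
Augmenting path L2→R4 (+1); matched 2.
Augmenting path L3→R3 (+1); matched 3.
Augmenting path L4→R1 (+1); matched 4.
No augmenting path remains; maximum matching = 4.
König certificate: {L1, L2, L3, L4} is a vertex cover of size 4 (every listed pair touches it), so no matching can be larger.

4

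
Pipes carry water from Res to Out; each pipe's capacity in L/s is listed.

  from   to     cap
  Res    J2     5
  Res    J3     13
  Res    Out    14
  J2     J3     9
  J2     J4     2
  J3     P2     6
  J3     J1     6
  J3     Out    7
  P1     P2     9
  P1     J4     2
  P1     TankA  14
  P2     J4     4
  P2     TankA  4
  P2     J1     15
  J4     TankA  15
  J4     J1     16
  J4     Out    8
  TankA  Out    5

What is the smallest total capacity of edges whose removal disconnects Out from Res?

Augment Res→Out: bottleneck 14, flow now 14.
Augment Res→J3→Out: bottleneck 7, flow now 21.
Augment Res→J2→J4→Out: bottleneck 2, flow now 23.
Augment Res→J3→P2→J4→Out: bottleneck 4, flow now 27.
Augment Res→J3→P2→TankA→Out: bottleneck 2, flow now 29.
No augmenting path remains; maximum flow = 29.
By max-flow min-cut, the minimum cut capacity equals the max flow.
In the residual graph, reachable from Res: {Res, J2, J3, J1}.
Min-cut edges: Res→Out (14), J2→J4 (2), J3→P2 (6), J3→Out (7); capacity 14 + 2 + 6 + 7 = 29.

29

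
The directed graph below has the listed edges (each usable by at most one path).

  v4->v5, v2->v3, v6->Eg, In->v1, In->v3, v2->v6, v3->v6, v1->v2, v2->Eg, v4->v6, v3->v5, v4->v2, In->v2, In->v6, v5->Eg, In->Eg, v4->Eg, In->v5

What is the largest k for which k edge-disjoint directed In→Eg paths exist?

Assign every edge capacity 1; by Menger, the answer equals the max flow.
Path In→Eg (+1); total 1.
Path In→v2→Eg (+1); total 2.
Path In→v5→Eg (+1); total 3.
Path In→v6→Eg (+1); total 4.
No residual In→Eg path; max flow = 4.
Certifying cut of size 4: {In→Eg, v2→Eg, v5→Eg, v6→Eg}.

4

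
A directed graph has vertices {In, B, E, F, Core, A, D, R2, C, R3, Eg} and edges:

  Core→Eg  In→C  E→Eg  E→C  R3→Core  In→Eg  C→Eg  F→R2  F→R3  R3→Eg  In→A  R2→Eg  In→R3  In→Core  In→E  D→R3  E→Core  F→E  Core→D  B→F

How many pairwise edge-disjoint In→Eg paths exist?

5

Assign every edge capacity 1; by Menger, the answer equals the max flow.
Path In→Eg (+1); total 1.
Path In→E→Eg (+1); total 2.
Path In→Core→Eg (+1); total 3.
Path In→C→Eg (+1); total 4.
Path In→R3→Eg (+1); total 5.
No residual In→Eg path; max flow = 5.
Certifying cut of size 5: {In→C, In→Core, In→E, In→Eg, In→R3}.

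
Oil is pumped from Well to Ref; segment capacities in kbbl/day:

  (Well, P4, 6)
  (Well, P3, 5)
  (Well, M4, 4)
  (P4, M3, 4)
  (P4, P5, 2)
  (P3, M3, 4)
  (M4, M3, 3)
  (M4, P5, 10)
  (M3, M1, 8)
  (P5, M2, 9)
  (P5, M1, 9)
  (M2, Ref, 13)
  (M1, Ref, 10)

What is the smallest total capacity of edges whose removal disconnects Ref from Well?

Augment Well→P4→M3→M1→Ref: bottleneck 4, flow now 4.
Augment Well→P4→P5→M2→Ref: bottleneck 2, flow now 6.
Augment Well→P3→M3→M1→Ref: bottleneck 4, flow now 10.
Augment Well→M4→P5→M2→Ref: bottleneck 4, flow now 14.
No augmenting path remains; maximum flow = 14.
By max-flow min-cut, the minimum cut capacity equals the max flow.
In the residual graph, reachable from Well: {Well, P3}.
Min-cut edges: Well→P4 (6), Well→M4 (4), P3→M3 (4); capacity 6 + 4 + 4 = 14.

14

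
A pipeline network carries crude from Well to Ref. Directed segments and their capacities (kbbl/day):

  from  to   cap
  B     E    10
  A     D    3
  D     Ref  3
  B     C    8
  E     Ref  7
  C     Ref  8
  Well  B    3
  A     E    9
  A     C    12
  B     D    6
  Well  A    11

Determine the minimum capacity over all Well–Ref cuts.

Augment Well→A→C→Ref: bottleneck 8, flow now 8.
Augment Well→A→D→Ref: bottleneck 3, flow now 11.
Augment Well→B→E→Ref: bottleneck 3, flow now 14.
No augmenting path remains; maximum flow = 14.
By max-flow min-cut, the minimum cut capacity equals the max flow.
In the residual graph, reachable from Well: {Well}.
Min-cut edges: Well→A (11), Well→B (3); capacity 11 + 3 = 14.

14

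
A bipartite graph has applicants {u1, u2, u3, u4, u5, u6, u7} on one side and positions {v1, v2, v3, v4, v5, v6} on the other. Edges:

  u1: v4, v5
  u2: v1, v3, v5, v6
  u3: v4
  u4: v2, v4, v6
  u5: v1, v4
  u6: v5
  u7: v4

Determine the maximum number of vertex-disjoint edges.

5

Unit-capacity flow: source→left, listed edges, right→sink; max matching = max flow.
Augmenting path u1→v4 (+1); matched 1.
Augmenting path u2→v1 (+1); matched 2.
Augmenting path u4→v2 (+1); matched 3.
Augmenting path u6→v5 (+1); matched 4.
Augmenting path u5→v1→u2→v3 (+1); matched 5.
No augmenting path remains; maximum matching = 5.
König certificate: {u2, u4, u5, v4, v5} is a vertex cover of size 5 (every listed pair touches it), so no matching can be larger.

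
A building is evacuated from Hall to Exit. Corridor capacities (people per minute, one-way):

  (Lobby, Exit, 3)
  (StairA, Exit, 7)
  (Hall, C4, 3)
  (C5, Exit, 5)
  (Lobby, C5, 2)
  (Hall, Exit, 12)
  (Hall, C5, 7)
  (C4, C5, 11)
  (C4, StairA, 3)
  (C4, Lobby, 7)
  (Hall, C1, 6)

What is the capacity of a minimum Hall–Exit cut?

20

Augment Hall→Exit: bottleneck 12, flow now 12.
Augment Hall→C5→Exit: bottleneck 5, flow now 17.
Augment Hall→C4→Lobby→Exit: bottleneck 3, flow now 20.
No augmenting path remains; maximum flow = 20.
By max-flow min-cut, the minimum cut capacity equals the max flow.
In the residual graph, reachable from Hall: {Hall, C1, C5}.
Min-cut edges: Hall→C4 (3), Hall→Exit (12), C5→Exit (5); capacity 3 + 12 + 5 = 20.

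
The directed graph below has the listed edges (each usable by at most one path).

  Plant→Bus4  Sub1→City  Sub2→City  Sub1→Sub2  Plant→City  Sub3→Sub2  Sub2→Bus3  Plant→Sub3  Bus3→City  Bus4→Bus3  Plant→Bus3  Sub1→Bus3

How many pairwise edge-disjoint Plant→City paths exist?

3

Assign every edge capacity 1; by Menger, the answer equals the max flow.
Path Plant→City (+1); total 1.
Path Plant→Bus3→City (+1); total 2.
Path Plant→Sub3→Sub2→City (+1); total 3.
No residual Plant→City path; max flow = 3.
Certifying cut of size 3: {Bus3→City, Plant→City, Plant→Sub3}.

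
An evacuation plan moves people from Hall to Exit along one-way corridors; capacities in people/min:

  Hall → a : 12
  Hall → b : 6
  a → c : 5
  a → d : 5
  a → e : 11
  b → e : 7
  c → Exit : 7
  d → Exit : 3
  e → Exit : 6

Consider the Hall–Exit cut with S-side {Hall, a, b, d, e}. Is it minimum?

Given cut capacity: 5 + 3 + 6 = 14.
Augment Hall→a→c→Exit: bottleneck 5, flow now 5.
Augment Hall→a→d→Exit: bottleneck 3, flow now 8.
Augment Hall→a→e→Exit: bottleneck 4, flow now 12.
Augment Hall→b→e→Exit: bottleneck 2, flow now 14.
No augmenting path remains; maximum flow = 14.
Cut capacity 14 equals the max flow, so it is a minimum cut.

Yes — it is a minimum cut (capacity 14).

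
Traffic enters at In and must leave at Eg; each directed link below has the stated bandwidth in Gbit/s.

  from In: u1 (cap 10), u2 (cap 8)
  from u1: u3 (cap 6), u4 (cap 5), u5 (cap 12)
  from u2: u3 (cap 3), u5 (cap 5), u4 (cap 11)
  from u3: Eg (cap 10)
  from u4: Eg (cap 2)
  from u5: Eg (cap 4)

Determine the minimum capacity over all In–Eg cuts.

Augment In→u1→u3→Eg: bottleneck 6, flow now 6.
Augment In→u1→u4→Eg: bottleneck 2, flow now 8.
Augment In→u1→u5→Eg: bottleneck 2, flow now 10.
Augment In→u2→u3→Eg: bottleneck 3, flow now 13.
Augment In→u2→u5→Eg: bottleneck 2, flow now 15.
No augmenting path remains; maximum flow = 15.
By max-flow min-cut, the minimum cut capacity equals the max flow.
In the residual graph, reachable from In: {In, u1, u2, u4, u5}.
Min-cut edges: u1→u3 (6), u2→u3 (3), u4→Eg (2), u5→Eg (4); capacity 6 + 3 + 2 + 4 = 15.

15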